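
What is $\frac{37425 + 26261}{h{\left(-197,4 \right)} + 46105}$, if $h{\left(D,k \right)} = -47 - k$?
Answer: $\frac{31843}{23027} \approx 1.3829$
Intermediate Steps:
$\frac{37425 + 26261}{h{\left(-197,4 \right)} + 46105} = \frac{37425 + 26261}{\left(-47 - 4\right) + 46105} = \frac{63686}{\left(-47 - 4\right) + 46105} = \frac{63686}{-51 + 46105} = \frac{63686}{46054} = 63686 \cdot \frac{1}{46054} = \frac{31843}{23027}$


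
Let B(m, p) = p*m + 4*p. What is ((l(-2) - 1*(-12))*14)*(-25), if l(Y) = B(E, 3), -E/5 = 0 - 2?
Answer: -18900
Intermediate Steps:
E = 10 (E = -5*(0 - 2) = -5*(-2) = 10)
B(m, p) = 4*p + m*p (B(m, p) = m*p + 4*p = 4*p + m*p)
l(Y) = 42 (l(Y) = 3*(4 + 10) = 3*14 = 42)
((l(-2) - 1*(-12))*14)*(-25) = ((42 - 1*(-12))*14)*(-25) = ((42 + 12)*14)*(-25) = (54*14)*(-25) = 756*(-25) = -18900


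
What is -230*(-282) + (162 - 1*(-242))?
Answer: 65264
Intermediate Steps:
-230*(-282) + (162 - 1*(-242)) = 64860 + (162 + 242) = 64860 + 404 = 65264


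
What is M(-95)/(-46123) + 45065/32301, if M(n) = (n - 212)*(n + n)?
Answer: 194415665/1489819023 ≈ 0.13050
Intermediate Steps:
M(n) = 2*n*(-212 + n) (M(n) = (-212 + n)*(2*n) = 2*n*(-212 + n))
M(-95)/(-46123) + 45065/32301 = (2*(-95)*(-212 - 95))/(-46123) + 45065/32301 = (2*(-95)*(-307))*(-1/46123) + 45065*(1/32301) = 58330*(-1/46123) + 45065/32301 = -58330/46123 + 45065/32301 = 194415665/1489819023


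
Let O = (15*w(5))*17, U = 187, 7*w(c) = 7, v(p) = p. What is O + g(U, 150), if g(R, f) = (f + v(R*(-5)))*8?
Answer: -6025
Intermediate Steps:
w(c) = 1 (w(c) = (1/7)*7 = 1)
g(R, f) = -40*R + 8*f (g(R, f) = (f + R*(-5))*8 = (f - 5*R)*8 = -40*R + 8*f)
O = 255 (O = (15*1)*17 = 15*17 = 255)
O + g(U, 150) = 255 + (-40*187 + 8*150) = 255 + (-7480 + 1200) = 255 - 6280 = -6025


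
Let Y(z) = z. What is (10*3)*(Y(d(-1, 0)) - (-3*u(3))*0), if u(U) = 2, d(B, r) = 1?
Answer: 30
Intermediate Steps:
(10*3)*(Y(d(-1, 0)) - (-3*u(3))*0) = (10*3)*(1 - (-3*2)*0) = 30*(1 - (-6)*0) = 30*(1 - 1*0) = 30*(1 + 0) = 30*1 = 30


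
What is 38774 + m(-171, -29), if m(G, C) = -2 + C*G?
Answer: 43731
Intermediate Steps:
38774 + m(-171, -29) = 38774 + (-2 - 29*(-171)) = 38774 + (-2 + 4959) = 38774 + 4957 = 43731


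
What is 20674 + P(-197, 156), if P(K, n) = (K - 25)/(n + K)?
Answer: 847856/41 ≈ 20679.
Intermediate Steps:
P(K, n) = (-25 + K)/(K + n)
20674 + P(-197, 156) = 20674 + (-25 - 197)/(-197 + 156) = 20674 - 222/(-41) = 20674 - 1/41*(-222) = 20674 + 222/41 = 847856/41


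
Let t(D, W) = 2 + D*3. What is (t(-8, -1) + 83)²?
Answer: 3721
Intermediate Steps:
t(D, W) = 2 + 3*D
(t(-8, -1) + 83)² = ((2 + 3*(-8)) + 83)² = ((2 - 24) + 83)² = (-22 + 83)² = 61² = 3721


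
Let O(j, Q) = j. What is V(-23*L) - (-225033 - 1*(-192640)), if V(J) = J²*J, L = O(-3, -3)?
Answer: 360902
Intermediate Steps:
L = -3
V(J) = J³
V(-23*L) - (-225033 - 1*(-192640)) = (-23*(-3))³ - (-225033 - 1*(-192640)) = 69³ - (-225033 + 192640) = 328509 - 1*(-32393) = 328509 + 32393 = 360902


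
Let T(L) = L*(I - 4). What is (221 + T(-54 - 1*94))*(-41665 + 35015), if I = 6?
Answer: 498750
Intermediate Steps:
T(L) = 2*L (T(L) = L*(6 - 4) = L*2 = 2*L)
(221 + T(-54 - 1*94))*(-41665 + 35015) = (221 + 2*(-54 - 1*94))*(-41665 + 35015) = (221 + 2*(-54 - 94))*(-6650) = (221 + 2*(-148))*(-6650) = (221 - 296)*(-6650) = -75*(-6650) = 498750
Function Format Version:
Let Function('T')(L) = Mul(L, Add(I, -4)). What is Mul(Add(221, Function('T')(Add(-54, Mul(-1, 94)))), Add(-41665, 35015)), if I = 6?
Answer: 498750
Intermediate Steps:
Function('T')(L) = Mul(2, L) (Function('T')(L) = Mul(L, Add(6, -4)) = Mul(L, 2) = Mul(2, L))
Mul(Add(221, Function('T')(Add(-54, Mul(-1, 94)))), Add(-41665, 35015)) = Mul(Add(221, Mul(2, Add(-54, Mul(-1, 94)))), Add(-41665, 35015)) = Mul(Add(221, Mul(2, Add(-54, -94))), -6650) = Mul(Add(221, Mul(2, -148)), -6650) = Mul(Add(221, -296), -6650) = Mul(-75, -6650) = 498750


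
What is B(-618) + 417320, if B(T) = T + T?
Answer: 416084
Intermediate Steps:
B(T) = 2*T
B(-618) + 417320 = 2*(-618) + 417320 = -1236 + 417320 = 416084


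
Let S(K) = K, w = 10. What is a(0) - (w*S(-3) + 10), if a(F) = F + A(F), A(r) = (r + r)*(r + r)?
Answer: 20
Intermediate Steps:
A(r) = 4*r² (A(r) = (2*r)*(2*r) = 4*r²)
a(F) = F + 4*F²
a(0) - (w*S(-3) + 10) = 0*(1 + 4*0) - (10*(-3) + 10) = 0*(1 + 0) - (-30 + 10) = 0*1 - 1*(-20) = 0 + 20 = 20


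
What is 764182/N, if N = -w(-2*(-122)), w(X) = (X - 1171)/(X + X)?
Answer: 372920816/927 ≈ 4.0229e+5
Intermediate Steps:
w(X) = (-1171 + X)/(2*X) (w(X) = (-1171 + X)/((2*X)) = (-1171 + X)*(1/(2*X)) = (-1171 + X)/(2*X))
N = 927/488 (N = -(-1171 - 2*(-122))/(2*((-2*(-122)))) = -(-1171 + 244)/(2*244) = -(-927)/(2*244) = -1*(-927/488) = 927/488 ≈ 1.8996)
764182/N = 764182/(927/488) = 764182*(488/927) = 372920816/927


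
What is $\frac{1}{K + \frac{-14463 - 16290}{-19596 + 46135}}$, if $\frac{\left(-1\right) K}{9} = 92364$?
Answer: $- \frac{26539}{22061264517} \approx -1.203 \cdot 10^{-6}$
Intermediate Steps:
$K = -831276$ ($K = \left(-9\right) 92364 = -831276$)
$\frac{1}{K + \frac{-14463 - 16290}{-19596 + 46135}} = \frac{1}{-831276 + \frac{-14463 - 16290}{-19596 + 46135}} = \frac{1}{-831276 - \frac{30753}{26539}} = \frac{1}{- \frac{22061264517}{26539}} = - \frac{26539}{22061264517}$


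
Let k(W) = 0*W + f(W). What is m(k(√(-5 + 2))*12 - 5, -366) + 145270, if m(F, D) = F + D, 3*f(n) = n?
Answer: 144899 + 4*I*√3 ≈ 1.449e+5 + 6.9282*I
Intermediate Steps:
f(n) = n/3
k(W) = W/3 (k(W) = 0*W + W/3 = 0 + W/3 = W/3)
m(F, D) = D + F
m(k(√(-5 + 2))*12 - 5, -366) + 145270 = (-366 + ((√(-5 + 2)/3)*12 - 5)) + 145270 = (-366 + ((√(-3)/3)*12 - 5)) + 145270 = (-366 + (((I*√3)/3)*12 - 5)) + 145270 = (-366 + ((I*√3/3)*12 - 5)) + 145270 = (-366 + (4*I*√3 - 5)) + 145270 = (-366 + (-5 + 4*I*√3)) + 145270 = (-371 + 4*I*√3) + 145270 = 144899 + 4*I*√3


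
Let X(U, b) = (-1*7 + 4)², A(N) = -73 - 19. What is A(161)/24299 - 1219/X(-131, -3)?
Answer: -29621309/218691 ≈ -135.45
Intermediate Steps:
A(N) = -92
X(U, b) = 9 (X(U, b) = (-7 + 4)² = (-3)² = 9)
A(161)/24299 - 1219/X(-131, -3) = -92/24299 - 1219/9 = -29621309/218691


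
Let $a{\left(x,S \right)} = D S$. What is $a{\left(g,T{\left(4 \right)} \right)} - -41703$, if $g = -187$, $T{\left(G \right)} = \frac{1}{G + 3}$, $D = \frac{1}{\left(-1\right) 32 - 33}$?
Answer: $\frac{18974864}{455} \approx 41703.0$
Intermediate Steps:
$D = - \frac{1}{65}$ ($D = \frac{1}{-32 - 33} = \frac{1}{-65} = - \frac{1}{65} \approx -0.015385$)
$T{\left(G \right)} = \frac{1}{3 + G}$
$a{\left(x,S \right)} = - \frac{S}{65}$
$a{\left(g,T{\left(4 \right)} \right)} - -41703 = - \frac{1}{65 \left(3 + 4\right)} - -41703 = - \frac{1}{65 \cdot 7} + 41703 = \left(- \frac{1}{65}\right) \frac{1}{7} + 41703 = - \frac{1}{455} + 41703 = \frac{18974864}{455}$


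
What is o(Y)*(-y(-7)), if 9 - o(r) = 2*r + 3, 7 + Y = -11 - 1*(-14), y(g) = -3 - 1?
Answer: 56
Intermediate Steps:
y(g) = -4
Y = -4 (Y = -7 + (-11 - 1*(-14)) = -7 + (-11 + 14) = -7 + 3 = -4)
o(r) = 6 - 2*r (o(r) = 9 - (2*r + 3) = 9 - (3 + 2*r) = 9 + (-3 - 2*r) = 6 - 2*r)
o(Y)*(-y(-7)) = (6 - 2*(-4))*(-1*(-4)) = (6 + 8)*4 = 14*4 = 56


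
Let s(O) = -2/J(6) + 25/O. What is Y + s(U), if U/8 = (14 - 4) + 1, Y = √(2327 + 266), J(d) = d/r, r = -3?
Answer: 113/88 + √2593 ≈ 52.206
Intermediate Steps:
J(d) = -d/3 (J(d) = d/(-3) = d*(-⅓) = -d/3)
Y = √2593 ≈ 50.922
U = 88 (U = 8*((14 - 4) + 1) = 8*(10 + 1) = 8*11 = 88)
s(O) = 1 + 25/O (s(O) = -2/((-⅓*6)) + 25/O = -2/(-2) + 25/O = -2*(-½) + 25/O = 1 + 25/O)
Y + s(U) = √2593 + (25 + 88)/88 = √2593 + (1/88)*113 = √2593 + 113/88 = 113/88 + √2593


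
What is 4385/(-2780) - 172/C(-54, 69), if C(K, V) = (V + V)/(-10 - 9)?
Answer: 847991/38364 ≈ 22.104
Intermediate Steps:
C(K, V) = -2*V/19 (C(K, V) = (2*V)/(-19) = (2*V)*(-1/19) = -2*V/19)
4385/(-2780) - 172/C(-54, 69) = 4385/(-2780) - 172/((-2/19*69)) = 4385*(-1/2780) - 172/(-138/19) = -877/556 - 172*(-19/138) = -877/556 + 1634/69 = 847991/38364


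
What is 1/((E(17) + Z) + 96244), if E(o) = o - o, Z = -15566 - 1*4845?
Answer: 1/75833 ≈ 1.3187e-5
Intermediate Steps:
Z = -20411 (Z = -15566 - 4845 = -20411)
E(o) = 0
1/((E(17) + Z) + 96244) = 1/((0 - 20411) + 96244) = 1/(-20411 + 96244) = 1/75833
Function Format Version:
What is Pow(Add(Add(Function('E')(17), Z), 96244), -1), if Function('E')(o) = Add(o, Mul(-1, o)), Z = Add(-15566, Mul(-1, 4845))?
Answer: Rational(1, 75833) ≈ 1.3187e-5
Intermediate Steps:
Z = -20411 (Z = Add(-15566, -4845) = -20411)
Function('E')(o) = 0
Pow(Add(Add(Function('E')(17), Z), 96244), -1) = Pow(Add(Add(0, -20411), 96244), -1) = Pow(Add(-20411, 96244), -1) = Pow(75833, -1) = Rational(1, 75833)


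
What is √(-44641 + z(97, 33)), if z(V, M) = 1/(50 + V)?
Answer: I*√19686678/21 ≈ 211.28*I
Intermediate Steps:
√(-44641 + z(97, 33)) = √(-44641 + 1/(50 + 97)) = √(-44641 + 1/147) = √(-6562226/147) = I*√19686678/21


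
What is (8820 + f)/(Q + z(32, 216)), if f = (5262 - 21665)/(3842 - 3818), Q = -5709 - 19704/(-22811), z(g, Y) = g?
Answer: -4454463647/3107480232 ≈ -1.4335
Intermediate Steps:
Q = -130208295/22811 (Q = -5709 - 19704*(-1)/22811 = -5709 - 1*(-19704/22811) = -5709 + 19704/22811 = -130208295/22811 ≈ -5708.1)
f = -16403/24 ≈ -683.46
(8820 + f)/(Q + z(32, 216)) = (8820 - 16403/24)/(-130208295/22811 + 32) = 195277/(24*(-129478343/22811)) = (195277/24)*(-22811/129478343) = -4454463647/3107480232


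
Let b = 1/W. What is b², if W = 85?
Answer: 1/7225 ≈ 0.00013841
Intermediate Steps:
b = 1/85 ≈ 0.011765
b² = (1/85)² = 1/7225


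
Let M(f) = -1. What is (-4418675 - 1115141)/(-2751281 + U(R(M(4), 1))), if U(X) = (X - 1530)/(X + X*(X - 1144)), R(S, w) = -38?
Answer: 124173297224/61735995143 ≈ 2.0114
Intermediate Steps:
U(X) = (-1530 + X)/(X + X*(-1144 + X))
(-4418675 - 1115141)/(-2751281 + U(R(M(4), 1))) = (-4418675 - 1115141)/(-2751281 + (-1530 - 38)/((-38)*(-1143 - 38))) = -5533816/(-2751281 - 1/38*(-1568)/(-1181)) = -5533816/(-2751281 - 1/38*(-1/1181)*(-1568)) = -5533816/(-2751281 - 784/22439) = -5533816/(-61735995143/22439) = -5533816*(-22439/61735995143) = 124173297224/61735995143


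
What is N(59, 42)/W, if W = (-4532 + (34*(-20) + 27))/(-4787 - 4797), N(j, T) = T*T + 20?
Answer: 17097856/5185 ≈ 3297.6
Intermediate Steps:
N(j, T) = 20 + T² (N(j, T) = T² + 20 = 20 + T²)
W = 5185/9584 (W = (-4532 + (-680 + 27))/(-9584) = (-4532 - 653)*(-1/9584) = -5185*(-1/9584) = 5185/9584 ≈ 0.54101)
N(59, 42)/W = (20 + 42²)/(5185/9584) = (20 + 1764)*(9584/5185) = 1784*(9584/5185) = 17097856/5185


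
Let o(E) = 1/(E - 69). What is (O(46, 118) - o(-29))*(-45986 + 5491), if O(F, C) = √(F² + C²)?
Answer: -5785/14 - 80990*√4010 ≈ -5.1291e+6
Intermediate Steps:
o(E) = 1/(-69 + E)
O(F, C) = √(C² + F²)
(O(46, 118) - o(-29))*(-45986 + 5491) = (√(118² + 46²) - 1/(-69 - 29))*(-45986 + 5491) = (√(13924 + 2116) - 1/(-98))*(-40495) = (√16040 - 1*(-1/98))*(-40495) = (2*√4010 + 1/98)*(-40495) = (1/98 + 2*√4010)*(-40495) = -5785/14 - 80990*√4010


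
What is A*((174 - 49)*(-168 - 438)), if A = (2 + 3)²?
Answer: -1893750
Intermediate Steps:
A = 25 (A = 5² = 25)
A*((174 - 49)*(-168 - 438)) = 25*((174 - 49)*(-168 - 438)) = 25*(125*(-606)) = 25*(-75750) = -1893750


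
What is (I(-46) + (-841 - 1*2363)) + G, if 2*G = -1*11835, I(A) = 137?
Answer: -17969/2 ≈ -8984.5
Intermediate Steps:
G = -11835/2 (G = (-1*11835)/2 = (½)*(-11835) = -11835/2 ≈ -5917.5)
(I(-46) + (-841 - 1*2363)) + G = (137 + (-841 - 1*2363)) - 11835/2 = (137 + (-841 - 2363)) - 11835/2 = (137 - 3204) - 11835/2 = -3067 - 11835/2 = -17969/2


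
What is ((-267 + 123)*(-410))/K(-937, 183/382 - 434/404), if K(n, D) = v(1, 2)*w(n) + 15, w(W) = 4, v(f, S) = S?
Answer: 59040/23 ≈ 2567.0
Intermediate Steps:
K(n, D) = 23 (K(n, D) = 2*4 + 15 = 8 + 15 = 23)
((-267 + 123)*(-410))/K(-937, 183/382 - 434/404) = ((-267 + 123)*(-410))/23 = -144*(-410)*(1/23) = 59040*(1/23) = 59040/23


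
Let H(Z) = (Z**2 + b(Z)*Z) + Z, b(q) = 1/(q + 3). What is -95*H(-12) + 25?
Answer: -37925/3 ≈ -12642.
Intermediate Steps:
b(q) = 1/(3 + q)
H(Z) = Z + Z**2 + Z/(3 + Z) (H(Z) = (Z**2 + Z/(3 + Z)) + Z = Z + Z**2 + Z/(3 + Z))
-95*H(-12) + 25 = -(-1140)*(1 + (1 - 12)*(3 - 12))/(3 - 12) + 25 = -(-1140)*(1 - 11*(-9))/(-9) + 25 = -(-1140)*(-1)*(1 + 99)/9 + 25 = -(-1140)*(-1)*100/9 + 25 = -95*400/3 + 25 = -38000/3 + 25 = -37925/3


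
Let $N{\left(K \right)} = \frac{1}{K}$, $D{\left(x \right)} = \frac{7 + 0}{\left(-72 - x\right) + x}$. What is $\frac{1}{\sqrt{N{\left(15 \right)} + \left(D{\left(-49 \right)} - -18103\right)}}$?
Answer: $\frac{6 \sqrt{65170690}}{6517069} \approx 0.0074323$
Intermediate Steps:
$D{\left(x \right)} = - \frac{7}{72}$ ($D{\left(x \right)} = \frac{7}{-72} = 7 \left(- \frac{1}{72}\right) = - \frac{7}{72}$)
$\frac{1}{\sqrt{N{\left(15 \right)} + \left(D{\left(-49 \right)} - -18103\right)}} = \frac{1}{\sqrt{\frac{1}{15} - - \frac{1303409}{72}}} = \frac{1}{\sqrt{\frac{1}{15} + \left(- \frac{7}{72} + 18103\right)}} = \frac{1}{\sqrt{\frac{1}{15} + \frac{1303409}{72}}} = \frac{1}{\sqrt{\frac{6517069}{360}}} = \frac{1}{\frac{1}{60} \sqrt{65170690}} = \frac{6 \sqrt{65170690}}{6517069}$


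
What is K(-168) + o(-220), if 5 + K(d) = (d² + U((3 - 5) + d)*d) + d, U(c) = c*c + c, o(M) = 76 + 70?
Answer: -4798443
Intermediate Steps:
o(M) = 146
U(c) = c + c² (U(c) = c² + c = c + c²)
K(d) = -5 + d + d² + d*(-1 + d)*(-2 + d) (K(d) = -5 + ((d² + (((3 - 5) + d)*(1 + ((3 - 5) + d)))*d) + d) = -5 + ((d² + ((-2 + d)*(1 + (-2 + d)))*d) + d) = -5 + ((d² + ((-2 + d)*(-1 + d))*d) + d) = -5 + ((d² + ((-1 + d)*(-2 + d))*d) + d) = -5 + ((d² + d*(-1 + d)*(-2 + d)) + d) = -5 + (d + d² + d*(-1 + d)*(-2 + d)) = -5 + d + d² + d*(-1 + d)*(-2 + d))
K(-168) + o(-220) = (-5 + (-168)³ - 2*(-168)² + 3*(-168)) + 146 = (-5 - 4741632 - 2*28224 - 504) + 146 = (-5 - 4741632 - 56448 - 504) + 146 = -4798589 + 146 = -4798443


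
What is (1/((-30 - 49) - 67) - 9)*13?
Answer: -17095/146 ≈ -117.09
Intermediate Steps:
(1/((-30 - 49) - 67) - 9)*13 = (1/(-79 - 67) - 9)*13 = (1/(-146) - 9)*13 = (-1/146 - 9)*13 = -1315/146*13 = -17095/146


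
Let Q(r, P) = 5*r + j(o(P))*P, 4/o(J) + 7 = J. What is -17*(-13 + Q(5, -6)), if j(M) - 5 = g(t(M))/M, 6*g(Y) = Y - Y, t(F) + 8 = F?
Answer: 306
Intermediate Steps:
t(F) = -8 + F
o(J) = 4/(-7 + J)
g(Y) = 0 (g(Y) = (Y - Y)/6 = (1/6)*0 = 0)
j(M) = 5 (j(M) = 5 + 0/M = 5 + 0 = 5)
Q(r, P) = 5*P + 5*r (Q(r, P) = 5*r + 5*P = 5*P + 5*r)
-17*(-13 + Q(5, -6)) = -17*(-13 + (5*(-6) + 5*5)) = -17*(-13 + (-30 + 25)) = -17*(-13 - 5) = -17*(-18) = 306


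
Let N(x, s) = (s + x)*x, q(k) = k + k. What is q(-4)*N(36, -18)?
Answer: -5184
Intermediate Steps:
q(k) = 2*k
N(x, s) = x*(s + x)
q(-4)*N(36, -18) = (2*(-4))*(36*(-18 + 36)) = -288*18 = -8*648 = -5184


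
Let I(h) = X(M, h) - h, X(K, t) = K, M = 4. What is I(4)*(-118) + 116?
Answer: 116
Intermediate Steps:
I(h) = 4 - h
I(4)*(-118) + 116 = (4 - 1*4)*(-118) + 116 = (4 - 4)*(-118) + 116 = 0*(-118) + 116 = 0 + 116 = 116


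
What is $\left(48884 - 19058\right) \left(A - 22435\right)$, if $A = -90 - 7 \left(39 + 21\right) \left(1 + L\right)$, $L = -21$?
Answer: $-421292250$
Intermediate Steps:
$A = 8310$ ($A = -90 - 7 \left(39 + 21\right) \left(1 - 21\right) = -90 - 7 \cdot 60 \left(-20\right) = -90 - -8400 = -90 + 8400 = 8310$)
$\left(48884 - 19058\right) \left(A - 22435\right) = \left(48884 - 19058\right) \left(8310 - 22435\right) = 29826 \left(-14125\right) = -421292250$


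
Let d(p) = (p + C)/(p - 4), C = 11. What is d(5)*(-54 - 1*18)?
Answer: -1152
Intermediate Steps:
d(p) = (11 + p)/(-4 + p) (d(p) = (p + 11)/(p - 4) = (11 + p)/(-4 + p))
d(5)*(-54 - 1*18) = ((11 + 5)/(-4 + 5))*(-54 - 1*18) = (16/1)*(-54 - 18) = (1*16)*(-72) = 16*(-72) = -1152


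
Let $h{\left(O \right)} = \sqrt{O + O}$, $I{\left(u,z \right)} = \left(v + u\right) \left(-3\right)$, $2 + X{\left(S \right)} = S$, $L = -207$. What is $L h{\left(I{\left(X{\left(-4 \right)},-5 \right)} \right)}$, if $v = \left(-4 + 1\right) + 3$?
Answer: $-1242$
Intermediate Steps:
$X{\left(S \right)} = -2 + S$
$v = 0$ ($v = -3 + 3 = 0$)
$I{\left(u,z \right)} = - 3 u$ ($I{\left(u,z \right)} = \left(0 + u\right) \left(-3\right) = u \left(-3\right) = - 3 u$)
$h{\left(O \right)} = \sqrt{2} \sqrt{O}$ ($h{\left(O \right)} = \sqrt{2 O} = \sqrt{2} \sqrt{O}$)
$L h{\left(I{\left(X{\left(-4 \right)},-5 \right)} \right)} = - 207 \sqrt{2} \sqrt{- 3 \left(-2 - 4\right)} = - 207 \sqrt{2} \sqrt{\left(-3\right) \left(-6\right)} = - 207 \sqrt{2} \sqrt{18} = - 207 \sqrt{2} \cdot 3 \sqrt{2} = \left(-207\right) 6 = -1242$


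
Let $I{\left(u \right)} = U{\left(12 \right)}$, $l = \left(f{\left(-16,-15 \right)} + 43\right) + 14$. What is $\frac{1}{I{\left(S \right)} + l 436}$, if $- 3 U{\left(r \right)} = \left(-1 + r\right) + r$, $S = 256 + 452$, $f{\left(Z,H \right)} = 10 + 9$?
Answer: $\frac{3}{99385} \approx 3.0186 \cdot 10^{-5}$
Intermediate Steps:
$f{\left(Z,H \right)} = 19$
$S = 708$
$l = 76$ ($l = \left(19 + 43\right) + 14 = 62 + 14 = 76$)
$U{\left(r \right)} = \frac{1}{3} - \frac{2 r}{3}$ ($U{\left(r \right)} = - \frac{\left(-1 + r\right) + r}{3} = - \frac{-1 + 2 r}{3} = \frac{1}{3} - \frac{2 r}{3}$)
$I{\left(u \right)} = - \frac{23}{3}$ ($I{\left(u \right)} = \frac{1}{3} - 8 = - \frac{23}{3}$)
$\frac{1}{I{\left(S \right)} + l 436} = \frac{1}{- \frac{23}{3} + 76 \cdot 436} = \frac{1}{- \frac{23}{3} + 33136} = \frac{1}{\frac{99385}{3}} = \frac{3}{99385}$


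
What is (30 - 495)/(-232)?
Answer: 465/232 ≈ 2.0043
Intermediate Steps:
(30 - 495)/(-232) = -465*(-1/232) = 465/232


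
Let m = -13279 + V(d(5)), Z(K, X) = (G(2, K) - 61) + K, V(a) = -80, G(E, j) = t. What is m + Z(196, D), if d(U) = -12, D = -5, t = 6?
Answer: -13218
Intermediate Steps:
G(E, j) = 6
Z(K, X) = -55 + K (Z(K, X) = (6 - 61) + K = -55 + K)
m = -13359 (m = -13279 - 80 = -13359)
m + Z(196, D) = -13359 + (-55 + 196) = -13359 + 141 = -13218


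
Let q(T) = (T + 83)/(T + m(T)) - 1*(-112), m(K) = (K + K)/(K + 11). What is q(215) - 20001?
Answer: -243722858/12255 ≈ -19888.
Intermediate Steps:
m(K) = 2*K/(11 + K) (m(K) = (2*K)/(11 + K) = 2*K/(11 + K))
q(T) = 112 + (83 + T)/(T + 2*T/(11 + T)) (q(T) = (T + 83)/(T + 2*T/(11 + T)) - 1*(-112) = (83 + T)/(T + 2*T/(11 + T)) + 112 = 112 + (83 + T)/(T + 2*T/(11 + T)))
q(215) - 20001 = (913 + 113*215**2 + 1550*215)/(215*(13 + 215)) - 20001 = (1/215)*(913 + 113*46225 + 333250)/228 - 20001 = (1/215)*(1/228)*(913 + 5223425 + 333250) - 20001 = (1/215)*(1/228)*5557588 - 20001 = 1389397/12255 - 20001 = -243722858/12255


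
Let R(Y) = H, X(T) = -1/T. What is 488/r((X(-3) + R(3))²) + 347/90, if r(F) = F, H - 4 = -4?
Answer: 395627/90 ≈ 4395.9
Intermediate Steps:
H = 0 (H = 4 - 4 = 0)
R(Y) = 0
488/r((X(-3) + R(3))²) + 347/90 = 488/((-1/(-3) + 0)²) + 347/90 = 488/((-1*(-⅓) + 0)²) + 347*(1/90) = 488/((⅓ + 0)²) + 347/90 = 488/((⅓)²) + 347/90 = 488/(⅑) + 347/90 = 488*9 + 347/90 = 4392 + 347/90 = 395627/90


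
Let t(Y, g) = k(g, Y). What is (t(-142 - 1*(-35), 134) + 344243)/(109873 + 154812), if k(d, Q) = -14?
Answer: 344229/264685 ≈ 1.3005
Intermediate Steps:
t(Y, g) = -14
(t(-142 - 1*(-35), 134) + 344243)/(109873 + 154812) = (-14 + 344243)/(109873 + 154812) = 344229/264685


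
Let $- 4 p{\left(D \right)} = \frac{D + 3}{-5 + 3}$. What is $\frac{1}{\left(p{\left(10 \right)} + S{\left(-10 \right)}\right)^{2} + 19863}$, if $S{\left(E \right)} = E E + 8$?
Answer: $\frac{64}{2040361} \approx 3.1367 \cdot 10^{-5}$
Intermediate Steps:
$p{\left(D \right)} = \frac{3}{8} + \frac{D}{8}$ ($p{\left(D \right)} = - \frac{\left(D + 3\right) \frac{1}{-5 + 3}}{4} = - \frac{\left(3 + D\right) \frac{1}{-2}}{4} = - \frac{\left(3 + D\right) \left(- \frac{1}{2}\right)}{4} = - \frac{- \frac{3}{2} - \frac{D}{2}}{4} = \frac{3}{8} + \frac{D}{8}$)
$S{\left(E \right)} = 8 + E^{2}$ ($S{\left(E \right)} = E^{2} + 8 = 8 + E^{2}$)
$\frac{1}{\left(p{\left(10 \right)} + S{\left(-10 \right)}\right)^{2} + 19863} = \frac{1}{\left(\left(\frac{3}{8} + \frac{1}{8} \cdot 10\right) + \left(8 + \left(-10\right)^{2}\right)\right)^{2} + 19863} = \frac{1}{\left(\left(\frac{3}{8} + \frac{5}{4}\right) + \left(8 + 100\right)\right)^{2} + 19863} = \frac{1}{\left(\frac{13}{8} + 108\right)^{2} + 19863} = \frac{1}{\left(\frac{877}{8}\right)^{2} + 19863} = \frac{1}{\frac{769129}{64} + 19863} = \frac{1}{\frac{2040361}{64}} = \frac{64}{2040361}$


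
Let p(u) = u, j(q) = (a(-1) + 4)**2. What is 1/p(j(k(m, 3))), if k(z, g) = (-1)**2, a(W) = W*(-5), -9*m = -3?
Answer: 1/81 ≈ 0.012346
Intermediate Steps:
m = 1/3 (m = -1/9*(-3) = 1/3 ≈ 0.33333)
a(W) = -5*W
k(z, g) = 1
j(q) = 81 (j(q) = (-5*(-1) + 4)**2 = (5 + 4)**2 = 9**2 = 81)
1/p(j(k(m, 3))) = 1/81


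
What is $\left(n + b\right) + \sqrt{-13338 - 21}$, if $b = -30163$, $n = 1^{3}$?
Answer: $-30162 + i \sqrt{13359} \approx -30162.0 + 115.58 i$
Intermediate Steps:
$n = 1$
$\left(n + b\right) + \sqrt{-13338 - 21} = \left(1 - 30163\right) + \sqrt{-13338 - 21} = -30162 + \sqrt{-13359} = -30162 + i \sqrt{13359}$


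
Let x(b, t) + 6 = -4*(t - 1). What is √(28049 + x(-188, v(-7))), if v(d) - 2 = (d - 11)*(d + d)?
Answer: √27031 ≈ 164.41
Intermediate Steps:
v(d) = 2 + 2*d*(-11 + d) (v(d) = 2 + (d - 11)*(d + d) = 2 + (-11 + d)*(2*d) = 2 + 2*d*(-11 + d))
x(b, t) = -2 - 4*t (x(b, t) = -6 - 4*(t - 1) = -6 - 4*(-1 + t) = -6 + (4 - 4*t) = -2 - 4*t)
√(28049 + x(-188, v(-7))) = √(28049 + (-2 - 4*(2 - 22*(-7) + 2*(-7)²))) = √(28049 + (-2 - 4*(2 + 154 + 2*49))) = √(28049 + (-2 - 4*(2 + 154 + 98))) = √(28049 + (-2 - 4*254)) = √(28049 + (-2 - 1016)) = √(28049 - 1018) = √27031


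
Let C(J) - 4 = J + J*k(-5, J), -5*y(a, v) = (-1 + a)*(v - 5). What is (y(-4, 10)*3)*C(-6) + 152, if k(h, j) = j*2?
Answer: 1202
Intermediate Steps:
y(a, v) = -(-1 + a)*(-5 + v)/5 (y(a, v) = -(-1 + a)*(v - 5)/5 = -(-1 + a)*(-5 + v)/5)
k(h, j) = 2*j
C(J) = 4 + J + 2*J² (C(J) = 4 + (J + J*(2*J)) = 4 + (J + 2*J²) = 4 + J + 2*J²)
(y(-4, 10)*3)*C(-6) + 152 = ((-1 - 4 + (⅕)*10 - ⅕*(-4)*10)*3)*(4 - 6 + 2*(-6)²) + 152 = ((-1 - 4 + 2 + 8)*3)*(4 - 6 + 2*36) + 152 = (5*3)*(4 - 6 + 72) + 152 = 15*70 + 152 = 1050 + 152 = 1202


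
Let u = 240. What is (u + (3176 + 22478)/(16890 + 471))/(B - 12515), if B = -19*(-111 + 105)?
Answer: -4192294/215293761 ≈ -0.019472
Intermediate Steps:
B = 114 (B = -19*(-6) = 114)
(u + (3176 + 22478)/(16890 + 471))/(B - 12515) = (240 + (3176 + 22478)/(16890 + 471))/(114 - 12515) = (240 + 25654/17361)/(-12401) = (240 + 25654*(1/17361))*(-1/12401) = (240 + 25654/17361)*(-1/12401) = (4192294/17361)*(-1/12401) = -4192294/215293761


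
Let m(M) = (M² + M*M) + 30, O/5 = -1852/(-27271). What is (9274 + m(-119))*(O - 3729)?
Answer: -3825973434174/27271 ≈ -1.4029e+8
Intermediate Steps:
O = 9260/27271 (O = 5*(-1852/(-27271)) = 5*(-1852*(-1/27271)) = 5*(1852/27271) = 9260/27271 ≈ 0.33955)
m(M) = 30 + 2*M² (m(M) = (M² + M²) + 30 = 2*M² + 30 = 30 + 2*M²)
(9274 + m(-119))*(O - 3729) = (9274 + (30 + 2*(-119)²))*(9260/27271 - 3729) = (9274 + (30 + 2*14161))*(-101684299/27271) = (9274 + (30 + 28322))*(-101684299/27271) = (9274 + 28352)*(-101684299/27271) = 37626*(-101684299/27271) = -3825973434174/27271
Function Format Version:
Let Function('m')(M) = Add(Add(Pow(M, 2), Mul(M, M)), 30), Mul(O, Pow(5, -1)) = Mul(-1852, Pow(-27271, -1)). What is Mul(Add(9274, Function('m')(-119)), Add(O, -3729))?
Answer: Rational(-3825973434174, 27271) ≈ -1.4029e+8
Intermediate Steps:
O = Rational(9260, 27271) (O = Mul(5, Mul(-1852, Pow(-27271, -1))) = Mul(5, Mul(-1852, Rational(-1, 27271))) = Mul(5, Rational(1852, 27271)) = Rational(9260, 27271) ≈ 0.33955)
Function('m')(M) = Add(30, Mul(2, Pow(M, 2))) (Function('m')(M) = Add(Add(Pow(M, 2), Pow(M, 2)), 30) = Add(Mul(2, Pow(M, 2)), 30) = Add(30, Mul(2, Pow(M, 2))))
Mul(Add(9274, Function('m')(-119)), Add(O, -3729)) = Mul(Add(9274, Add(30, Mul(2, Pow(-119, 2)))), Add(Rational(9260, 27271), -3729)) = Mul(Add(9274, Add(30, Mul(2, 14161))), Rational(-101684299, 27271)) = Mul(Add(9274, Add(30, 28322)), Rational(-101684299, 27271)) = Mul(Add(9274, 28352), Rational(-101684299, 27271)) = Mul(37626, Rational(-101684299, 27271)) = Rational(-3825973434174, 27271)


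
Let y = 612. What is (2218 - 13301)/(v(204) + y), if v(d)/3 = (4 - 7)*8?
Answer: -11083/540 ≈ -20.524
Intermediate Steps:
v(d) = -72 (v(d) = 3*((4 - 7)*8) = 3*(-3*8) = 3*(-24) = -72)
(2218 - 13301)/(v(204) + y) = (2218 - 13301)/(-72 + 612) = -11083/540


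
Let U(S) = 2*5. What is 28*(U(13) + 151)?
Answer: 4508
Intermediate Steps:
U(S) = 10
28*(U(13) + 151) = 28*(10 + 151) = 28*161 = 4508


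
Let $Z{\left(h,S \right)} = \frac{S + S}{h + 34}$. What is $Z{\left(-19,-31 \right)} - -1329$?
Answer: $\frac{19873}{15} \approx 1324.9$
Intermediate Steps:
$Z{\left(h,S \right)} = \frac{2 S}{34 + h}$
$Z{\left(-19,-31 \right)} - -1329 = 2 \left(-31\right) \frac{1}{34 - 19} - -1329 = 2 \left(-31\right) \frac{1}{15} + 1329 = - \frac{62}{15} + 1329 = \frac{19873}{15}$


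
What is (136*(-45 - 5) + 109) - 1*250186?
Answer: -256877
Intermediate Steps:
(136*(-45 - 5) + 109) - 1*250186 = (136*(-50) + 109) - 250186 = (-6800 + 109) - 250186 = -6691 - 250186 = -256877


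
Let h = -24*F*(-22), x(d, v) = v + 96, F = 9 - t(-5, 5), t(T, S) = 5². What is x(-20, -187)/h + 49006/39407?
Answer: 417588725/332910336 ≈ 1.2544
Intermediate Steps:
t(T, S) = 25
F = -16 (F = 9 - 1*25 = 9 - 25 = -16)
x(d, v) = 96 + v
h = -8448 (h = -24*(-16)*(-22) = 384*(-22) = -8448)
x(-20, -187)/h + 49006/39407 = (96 - 187)/(-8448) + 49006/39407 = -91*(-1/8448) + 49006*(1/39407) = 91/8448 + 49006/39407 = 417588725/332910336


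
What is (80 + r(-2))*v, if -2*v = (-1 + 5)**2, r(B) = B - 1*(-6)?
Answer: -672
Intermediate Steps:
r(B) = 6 + B (r(B) = B + 6 = 6 + B)
v = -8 (v = -(-1 + 5)**2/2 = -1/2*4**2 = -1/2*16 = -8)
(80 + r(-2))*v = (80 + (6 - 2))*(-8) = (80 + 4)*(-8) = 84*(-8) = -672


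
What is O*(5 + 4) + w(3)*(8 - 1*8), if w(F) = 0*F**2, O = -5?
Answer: -45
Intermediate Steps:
w(F) = 0
O*(5 + 4) + w(3)*(8 - 1*8) = -5*(5 + 4) + 0*(8 - 1*8) = -5*9 + 0*(8 - 8) = -45 + 0*0 = -45 + 0 = -45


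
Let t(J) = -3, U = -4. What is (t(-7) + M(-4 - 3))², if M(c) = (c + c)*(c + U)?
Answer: 22801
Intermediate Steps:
M(c) = 2*c*(-4 + c) (M(c) = (c + c)*(c - 4) = (2*c)*(-4 + c) = 2*c*(-4 + c))
(t(-7) + M(-4 - 3))² = (-3 + 2*(-4 - 3)*(-4 + (-4 - 3)))² = (-3 + 2*(-7)*(-4 - 7))² = (-3 + 2*(-7)*(-11))² = (-3 + 154)² = 151² = 22801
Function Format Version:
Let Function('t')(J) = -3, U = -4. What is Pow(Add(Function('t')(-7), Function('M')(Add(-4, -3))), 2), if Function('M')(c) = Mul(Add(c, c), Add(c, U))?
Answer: 22801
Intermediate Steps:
Function('M')(c) = Mul(2, c, Add(-4, c)) (Function('M')(c) = Mul(Add(c, c), Add(c, -4)) = Mul(Mul(2, c), Add(-4, c)) = Mul(2, c, Add(-4, c)))
Pow(Add(Function('t')(-7), Function('M')(Add(-4, -3))), 2) = Pow(Add(-3, Mul(2, Add(-4, -3), Add(-4, Add(-4, -3)))), 2) = Pow(Add(-3, Mul(2, -7, Add(-4, -7))), 2) = Pow(Add(-3, Mul(2, -7, -11)), 2) = Pow(Add(-3, 154), 2) = Pow(151, 2) = 22801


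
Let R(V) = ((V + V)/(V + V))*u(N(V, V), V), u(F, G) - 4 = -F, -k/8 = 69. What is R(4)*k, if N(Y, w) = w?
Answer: 0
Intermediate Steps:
k = -552 (k = -8*69 = -552)
u(F, G) = 4 - F
R(V) = 4 - V (R(V) = ((V + V)/(V + V))*(4 - V) = ((2*V)/((2*V)))*(4 - V) = ((2*V)*(1/(2*V)))*(4 - V) = 1*(4 - V) = 4 - V)
R(4)*k = (4 - 1*4)*(-552) = (4 - 4)*(-552) = 0*(-552) = 0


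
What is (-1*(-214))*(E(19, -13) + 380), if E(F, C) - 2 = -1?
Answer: 81534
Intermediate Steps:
E(F, C) = 1 (E(F, C) = 2 - 1 = 1)
(-1*(-214))*(E(19, -13) + 380) = (-1*(-214))*(1 + 380) = 214*381 = 81534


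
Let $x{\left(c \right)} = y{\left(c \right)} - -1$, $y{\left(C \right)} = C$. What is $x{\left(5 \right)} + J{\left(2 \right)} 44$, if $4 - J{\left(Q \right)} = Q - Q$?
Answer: $182$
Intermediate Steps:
$J{\left(Q \right)} = 4$ ($J{\left(Q \right)} = 4 - \left(Q - Q\right) = 4 - 0 = 4 + 0 = 4$)
$x{\left(c \right)} = 1 + c$ ($x{\left(c \right)} = c - -1 = c + 1 = 1 + c$)
$x{\left(5 \right)} + J{\left(2 \right)} 44 = \left(1 + 5\right) + 4 \cdot 44 = 6 + 176 = 182$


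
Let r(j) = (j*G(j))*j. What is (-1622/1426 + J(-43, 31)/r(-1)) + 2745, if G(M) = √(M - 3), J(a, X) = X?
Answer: 1956374/713 - 31*I/2 ≈ 2743.9 - 15.5*I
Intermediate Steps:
G(M) = √(-3 + M)
r(j) = j²*√(-3 + j) (r(j) = (j*√(-3 + j))*j = j²*√(-3 + j))
(-1622/1426 + J(-43, 31)/r(-1)) + 2745 = (-1622/1426 + 31/(((-1)²*√(-3 - 1)))) + 2745 = (-1622*1/1426 + 31/((1*√(-4)))) + 2745 = (-811/713 + 31/((1*(2*I)))) + 2745 = (-811/713 + 31/((2*I))) + 2745 = (-811/713 + 31*(-I/2)) + 2745 = (-811/713 - 31*I/2) + 2745 = 1956374/713 - 31*I/2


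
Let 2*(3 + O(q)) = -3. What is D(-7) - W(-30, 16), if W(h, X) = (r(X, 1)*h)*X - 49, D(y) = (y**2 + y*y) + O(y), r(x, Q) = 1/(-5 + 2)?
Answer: -35/2 ≈ -17.500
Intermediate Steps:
O(q) = -9/2 (O(q) = -3 + (1/2)*(-3) = -3 - 3/2 = -9/2)
r(x, Q) = -1/3 (r(x, Q) = 1/(-3) = -1/3)
D(y) = -9/2 + 2*y**2 (D(y) = (y**2 + y*y) - 9/2 = (y**2 + y**2) - 9/2 = 2*y**2 - 9/2 = -9/2 + 2*y**2)
W(h, X) = -49 - X*h/3 (W(h, X) = (-h/3)*X - 49 = -X*h/3 - 49 = -49 - X*h/3)
D(-7) - W(-30, 16) = (-9/2 + 2*(-7)**2) - (-49 - 1/3*16*(-30)) = (-9/2 + 2*49) - (-49 + 160) = (-9/2 + 98) - 1*111 = 187/2 - 111 = -35/2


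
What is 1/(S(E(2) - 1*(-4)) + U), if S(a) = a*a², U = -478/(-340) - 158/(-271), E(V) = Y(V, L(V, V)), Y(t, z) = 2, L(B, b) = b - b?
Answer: 46070/10042749 ≈ 0.0045874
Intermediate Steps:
L(B, b) = 0
E(V) = 2
U = 91629/46070 (U = -478*(-1/340) - 158*(-1/271) = 239/170 + 158/271 = 91629/46070 ≈ 1.9889)
S(a) = a³
1/(S(E(2) - 1*(-4)) + U) = 1/((2 - 1*(-4))³ + 91629/46070) = 1/((2 + 4)³ + 91629/46070) = 1/(6³ + 91629/46070) = 1/(216 + 91629/46070) = 1/(10042749/46070) = 46070/10042749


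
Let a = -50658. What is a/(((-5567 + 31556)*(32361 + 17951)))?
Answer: -8443/217926428 ≈ -3.8742e-5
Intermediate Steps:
a/(((-5567 + 31556)*(32361 + 17951))) = -50658*1/((-5567 + 31556)*(32361 + 17951)) = -50658/(25989*50312) = -50658/1307558568 = -50658*1/1307558568 = -8443/217926428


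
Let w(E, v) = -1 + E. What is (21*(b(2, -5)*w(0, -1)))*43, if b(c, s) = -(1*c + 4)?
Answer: 5418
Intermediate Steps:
b(c, s) = -4 - c (b(c, s) = -(c + 4) = -(4 + c) = -4 - c)
(21*(b(2, -5)*w(0, -1)))*43 = (21*((-4 - 1*2)*(-1 + 0)))*43 = (21*((-4 - 2)*(-1)))*43 = (21*(-6*(-1)))*43 = (21*6)*43 = 126*43 = 5418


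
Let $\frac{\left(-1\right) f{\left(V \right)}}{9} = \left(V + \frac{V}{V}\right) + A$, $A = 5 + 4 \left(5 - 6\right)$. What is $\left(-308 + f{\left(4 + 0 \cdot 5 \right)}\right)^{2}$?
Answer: $131044$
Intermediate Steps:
$A = 1$ ($A = 5 + 4 \left(5 - 6\right) = 5 + 4 \left(-1\right) = 5 - 4 = 1$)
$f{\left(V \right)} = -18 - 9 V$ ($f{\left(V \right)} = - 9 \left(\left(V + \frac{V}{V}\right) + 1\right) = - 9 \left(\left(V + 1\right) + 1\right) = - 9 \left(\left(1 + V\right) + 1\right) = - 9 \left(2 + V\right) = -18 - 9 V$)
$\left(-308 + f{\left(4 + 0 \cdot 5 \right)}\right)^{2} = \left(-308 - \left(18 + 9 \left(4 + 0 \cdot 5\right)\right)\right)^{2} = \left(-308 - \left(18 + 9 \left(4 + 0\right)\right)\right)^{2} = \left(-308 - 54\right)^{2} = \left(-362\right)^{2} = 131044$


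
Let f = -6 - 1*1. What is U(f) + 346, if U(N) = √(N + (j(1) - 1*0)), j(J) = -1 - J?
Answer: 346 + 3*I ≈ 346.0 + 3.0*I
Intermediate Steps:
f = -7 (f = -6 - 1 = -7)
U(N) = √(-2 + N) (U(N) = √(N + ((-1 - 1*1) - 1*0)) = √(N + ((-1 - 1) + 0)) = √(N + (-2 + 0)) = √(N - 2) = √(-2 + N))
U(f) + 346 = √(-2 - 7) + 346 = √(-9) + 346 = 3*I + 346 = 346 + 3*I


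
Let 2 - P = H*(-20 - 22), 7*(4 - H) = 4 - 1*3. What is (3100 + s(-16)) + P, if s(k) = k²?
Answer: 3520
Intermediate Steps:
H = 27/7 (H = 4 - (4 - 1*3)/7 = 4 - (4 - 3)/7 = 4 - ⅐*1 = 4 - ⅐ = 27/7 ≈ 3.8571)
P = 164 (P = 2 - 27*(-20 - 22)/7 = 2 - 27*(-42)/7 = 2 - 1*(-162) = 2 + 162 = 164)
(3100 + s(-16)) + P = (3100 + (-16)²) + 164 = (3100 + 256) + 164 = 3356 + 164 = 3520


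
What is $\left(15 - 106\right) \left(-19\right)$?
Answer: $1729$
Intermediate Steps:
$\left(15 - 106\right) \left(-19\right) = \left(-91\right) \left(-19\right) = 1729$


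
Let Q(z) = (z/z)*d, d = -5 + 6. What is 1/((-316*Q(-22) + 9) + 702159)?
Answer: 1/701852 ≈ 1.4248e-6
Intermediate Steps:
d = 1
Q(z) = 1 (Q(z) = (z/z)*1 = 1*1 = 1)
1/((-316*Q(-22) + 9) + 702159) = 1/((-316*1 + 9) + 702159) = 1/((-316 + 9) + 702159) = 1/(-307 + 702159) = 1/701852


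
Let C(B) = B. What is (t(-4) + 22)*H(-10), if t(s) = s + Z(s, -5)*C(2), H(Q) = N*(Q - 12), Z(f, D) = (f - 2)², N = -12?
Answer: 23760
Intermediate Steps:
Z(f, D) = (-2 + f)²
H(Q) = 144 - 12*Q (H(Q) = -12*(Q - 12) = -12*(-12 + Q) = 144 - 12*Q)
t(s) = s + 2*(-2 + s)² (t(s) = s + (-2 + s)²*2 = s + 2*(-2 + s)²)
(t(-4) + 22)*H(-10) = ((-4 + 2*(-2 - 4)²) + 22)*(144 - 12*(-10)) = ((-4 + 2*(-6)²) + 22)*(144 + 120) = ((-4 + 2*36) + 22)*264 = ((-4 + 72) + 22)*264 = (68 + 22)*264 = 90*264 = 23760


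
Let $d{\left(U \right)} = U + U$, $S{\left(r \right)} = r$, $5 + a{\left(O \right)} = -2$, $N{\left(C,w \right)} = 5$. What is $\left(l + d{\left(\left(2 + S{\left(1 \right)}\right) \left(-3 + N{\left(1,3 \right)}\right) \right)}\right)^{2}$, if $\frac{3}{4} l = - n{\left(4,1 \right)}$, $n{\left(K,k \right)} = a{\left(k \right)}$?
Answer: $\frac{4096}{9} \approx 455.11$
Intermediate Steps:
$a{\left(O \right)} = -7$ ($a{\left(O \right)} = -5 - 2 = -7$)
$n{\left(K,k \right)} = -7$
$d{\left(U \right)} = 2 U$
$l = \frac{28}{3}$ ($l = \frac{4 \left(\left(-1\right) \left(-7\right)\right)}{3} = \frac{4}{3} \cdot 7 = \frac{28}{3} \approx 9.3333$)
$\left(l + d{\left(\left(2 + S{\left(1 \right)}\right) \left(-3 + N{\left(1,3 \right)}\right) \right)}\right)^{2} = \left(\frac{28}{3} + 2 \left(2 + 1\right) \left(-3 + 5\right)\right)^{2} = \left(\frac{28}{3} + 2 \cdot 3 \cdot 2\right)^{2} = \left(\frac{28}{3} + 2 \cdot 6\right)^{2} = \left(\frac{28}{3} + 12\right)^{2} = \left(\frac{64}{3}\right)^{2} = \frac{4096}{9}$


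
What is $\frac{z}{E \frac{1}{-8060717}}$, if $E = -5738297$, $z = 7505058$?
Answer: $\frac{60496148606586}{5738297} \approx 1.0543 \cdot 10^{7}$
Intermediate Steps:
$\frac{z}{E \frac{1}{-8060717}} = \frac{7505058}{\left(-5738297\right) \frac{1}{-8060717}} = \frac{7505058}{\left(-5738297\right) \left(- \frac{1}{8060717}\right)} = \frac{7505058}{\frac{5738297}{8060717}} = 7505058 \cdot \frac{8060717}{5738297} = \frac{60496148606586}{5738297}$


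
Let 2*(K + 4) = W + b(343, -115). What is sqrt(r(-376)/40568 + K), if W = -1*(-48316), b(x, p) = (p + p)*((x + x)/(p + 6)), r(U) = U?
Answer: sqrt(7600660855858147)/552739 ≈ 157.73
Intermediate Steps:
b(x, p) = 4*p*x/(6 + p) (b(x, p) = (2*p)*((2*x)/(6 + p)) = (2*p)*(2*x/(6 + p)) = 4*p*x/(6 + p))
W = 48316
K = 2711676/109 (K = -4 + (48316 + 4*(-115)*343/(6 - 115))/2 = -4 + (48316 + 4*(-115)*343/(-109))/2 = -4 + (48316 + 4*(-115)*343*(-1/109))/2 = -4 + (48316 + 157780/109)/2 = -4 + (1/2)*(5424224/109) = -4 + 2712112/109 = 2711676/109 ≈ 24878.)
sqrt(r(-376)/40568 + K) = sqrt(-376/40568 + 2711676/109) = sqrt(-376*1/40568 + 2711676/109) = sqrt(-47/5071 + 2711676/109) = sqrt(13750903873/552739) = sqrt(7600660855858147)/552739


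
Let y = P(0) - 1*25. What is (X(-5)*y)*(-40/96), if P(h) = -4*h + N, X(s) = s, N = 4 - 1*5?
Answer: -325/6 ≈ -54.167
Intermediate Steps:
N = -1 (N = 4 - 5 = -1)
P(h) = -1 - 4*h (P(h) = -4*h - 1 = -1 - 4*h)
y = -26 (y = (-1 - 4*0) - 1*25 = (-1 + 0) - 25 = -1 - 25 = -26)
(X(-5)*y)*(-40/96) = (-5*(-26))*(-40/96) = 130*(-40*1/96) = 130*(-5/12) = -325/6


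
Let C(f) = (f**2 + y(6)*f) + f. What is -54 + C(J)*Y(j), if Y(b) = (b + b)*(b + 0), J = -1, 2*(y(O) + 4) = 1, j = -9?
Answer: 513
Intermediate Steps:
y(O) = -7/2 (y(O) = -4 + (1/2)*1 = -4 + 1/2 = -7/2)
C(f) = f**2 - 5*f/2 (C(f) = (f**2 - 7*f/2) + f = f**2 - 5*f/2)
Y(b) = 2*b**2 (Y(b) = (2*b)*b = 2*b**2)
-54 + C(J)*Y(j) = -54 + ((1/2)*(-1)*(-5 + 2*(-1)))*(2*(-9)**2) = -54 + ((1/2)*(-1)*(-5 - 2))*(2*81) = -54 + ((1/2)*(-1)*(-7))*162 = -54 + (7/2)*162 = -54 + 567 = 513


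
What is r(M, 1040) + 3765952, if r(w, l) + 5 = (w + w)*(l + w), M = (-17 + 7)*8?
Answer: 3612347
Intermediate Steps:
M = -80 (M = -10*8 = -80)
r(w, l) = -5 + 2*w*(l + w) (r(w, l) = -5 + (w + w)*(l + w) = -5 + (2*w)*(l + w) = -5 + 2*w*(l + w))
r(M, 1040) + 3765952 = (-5 + 2*(-80)² + 2*1040*(-80)) + 3765952 = (-5 + 2*6400 - 166400) + 3765952 = (-5 + 12800 - 166400) + 3765952 = -153605 + 3765952 = 3612347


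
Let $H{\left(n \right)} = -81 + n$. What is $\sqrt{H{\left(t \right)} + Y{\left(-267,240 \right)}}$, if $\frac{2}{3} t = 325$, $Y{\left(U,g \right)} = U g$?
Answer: $\frac{i \sqrt{254694}}{2} \approx 252.34 i$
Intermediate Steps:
$t = \frac{975}{2}$ ($t = \frac{3}{2} \cdot 325 = \frac{975}{2} \approx 487.5$)
$\sqrt{H{\left(t \right)} + Y{\left(-267,240 \right)}} = \sqrt{\left(-81 + \frac{975}{2}\right) - 64080} = \sqrt{\frac{813}{2} - 64080} = \sqrt{- \frac{127347}{2}} = \frac{i \sqrt{254694}}{2}$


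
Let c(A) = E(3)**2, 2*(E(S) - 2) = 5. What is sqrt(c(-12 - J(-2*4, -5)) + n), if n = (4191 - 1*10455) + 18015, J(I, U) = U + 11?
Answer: sqrt(47085)/2 ≈ 108.50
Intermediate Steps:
E(S) = 9/2 (E(S) = 2 + (1/2)*5 = 2 + 5/2 = 9/2)
J(I, U) = 11 + U
c(A) = 81/4 (c(A) = (9/2)**2 = 81/4)
n = 11751 (n = (4191 - 10455) + 18015 = -6264 + 18015 = 11751)
sqrt(c(-12 - J(-2*4, -5)) + n) = sqrt(81/4 + 11751) = sqrt(47085/4) = sqrt(47085)/2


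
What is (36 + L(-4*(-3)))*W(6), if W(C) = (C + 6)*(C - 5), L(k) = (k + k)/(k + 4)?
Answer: 450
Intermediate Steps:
L(k) = 2*k/(4 + k) (L(k) = (2*k)/(4 + k) = 2*k/(4 + k))
W(C) = (-5 + C)*(6 + C) (W(C) = (6 + C)*(-5 + C) = (-5 + C)*(6 + C))
(36 + L(-4*(-3)))*W(6) = (36 + 2*(-4*(-3))/(4 - 4*(-3)))*(-30 + 6 + 6²) = (36 + 2*12/(4 + 12))*(-30 + 6 + 36) = (36 + 2*12/16)*12 = (36 + 2*12*(1/16))*12 = (36 + 3/2)*12 = (75/2)*12 = 450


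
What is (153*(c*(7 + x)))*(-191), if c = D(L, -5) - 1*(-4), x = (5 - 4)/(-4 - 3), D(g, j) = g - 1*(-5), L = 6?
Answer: -21040560/7 ≈ -3.0058e+6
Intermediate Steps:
D(g, j) = 5 + g (D(g, j) = g + 5 = 5 + g)
x = -⅐ (x = 1/(-7) = 1*(-⅐) = -⅐ ≈ -0.14286)
c = 15 (c = (5 + 6) - 1*(-4) = 11 + 4 = 15)
(153*(c*(7 + x)))*(-191) = (153*(15*(7 - ⅐)))*(-191) = (153*(15*(48/7)))*(-191) = (153*(720/7))*(-191) = (110160/7)*(-191) = -21040560/7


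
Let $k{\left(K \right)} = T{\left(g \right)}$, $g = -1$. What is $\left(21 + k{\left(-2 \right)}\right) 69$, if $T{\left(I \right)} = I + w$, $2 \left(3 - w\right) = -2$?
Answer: $1656$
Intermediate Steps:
$w = 4$ ($w = 3 - -1 = 3 + 1 = 4$)
$T{\left(I \right)} = 4 + I$ ($T{\left(I \right)} = I + 4 = 4 + I$)
$k{\left(K \right)} = 3$ ($k{\left(K \right)} = 4 - 1 = 3$)
$\left(21 + k{\left(-2 \right)}\right) 69 = \left(21 + 3\right) 69 = 24 \cdot 69 = 1656$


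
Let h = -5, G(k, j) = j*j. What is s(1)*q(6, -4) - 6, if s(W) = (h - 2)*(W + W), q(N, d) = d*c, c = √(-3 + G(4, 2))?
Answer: 50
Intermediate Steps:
G(k, j) = j²
c = 1 (c = √(-3 + 2²) = √(-3 + 4) = √1 = 1)
q(N, d) = d (q(N, d) = d*1 = d)
s(W) = -14*W (s(W) = (-5 - 2)*(W + W) = -14*W)
s(1)*q(6, -4) - 6 = -14*1*(-4) - 6 = -14*(-4) - 6 = 56 - 6 = 50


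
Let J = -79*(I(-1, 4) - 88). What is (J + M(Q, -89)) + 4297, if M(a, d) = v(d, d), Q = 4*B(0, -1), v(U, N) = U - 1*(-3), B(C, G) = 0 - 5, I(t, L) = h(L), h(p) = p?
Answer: 10847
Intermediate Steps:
I(t, L) = L
B(C, G) = -5
J = 6636 (J = -79*(4 - 88) = -79*(-84) = 6636)
v(U, N) = 3 + U (v(U, N) = U + 3 = 3 + U)
Q = -20 (Q = 4*(-5) = -20)
M(a, d) = 3 + d
(J + M(Q, -89)) + 4297 = (6636 + (3 - 89)) + 4297 = (6636 - 86) + 4297 = 6550 + 4297 = 10847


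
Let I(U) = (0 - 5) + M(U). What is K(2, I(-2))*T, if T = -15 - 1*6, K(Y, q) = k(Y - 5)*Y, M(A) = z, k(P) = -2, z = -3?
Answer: 84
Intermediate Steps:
M(A) = -3
I(U) = -8 (I(U) = (0 - 5) - 3 = -5 - 3 = -8)
K(Y, q) = -2*Y
T = -21 (T = -15 - 6 = -21)
K(2, I(-2))*T = -2*2*(-21) = -4*(-21) = 84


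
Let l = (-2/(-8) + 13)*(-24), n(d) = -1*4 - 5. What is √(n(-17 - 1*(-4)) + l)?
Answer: I*√327 ≈ 18.083*I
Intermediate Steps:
n(d) = -9 (n(d) = -4 - 5 = -9)
l = -318 (l = (-2*(-⅛) + 13)*(-24) = (¼ + 13)*(-24) = (53/4)*(-24) = -318)
√(n(-17 - 1*(-4)) + l) = √(-9 - 318) = √(-327) = I*√327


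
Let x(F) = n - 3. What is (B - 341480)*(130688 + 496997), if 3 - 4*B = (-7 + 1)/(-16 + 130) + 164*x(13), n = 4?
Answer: -8145950934765/38 ≈ -2.1437e+11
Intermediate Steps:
x(F) = 1 (x(F) = 4 - 3 = 1)
B = -1529/38 (B = 3/4 - ((-7 + 1)/(-16 + 130) + 164*1)/4 = 3/4 - (-6/114 + 164)/4 = 3/4 - (-6*1/114 + 164)/4 = 3/4 - (-1/19 + 164)/4 = 3/4 - 1/4*3115/19 = 3/4 - 3115/76 = -1529/38 ≈ -40.237)
(B - 341480)*(130688 + 496997) = (-1529/38 - 341480)*(130688 + 496997) = -12977769/38*627685 = -8145950934765/38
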